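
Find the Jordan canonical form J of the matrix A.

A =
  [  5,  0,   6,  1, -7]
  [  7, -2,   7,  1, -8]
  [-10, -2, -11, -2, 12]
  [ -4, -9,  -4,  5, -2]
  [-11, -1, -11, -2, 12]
J_2(-1) ⊕ J_1(-1) ⊕ J_2(6)

The characteristic polynomial is
  det(x·I − A) = x^5 - 9*x^4 + 3*x^3 + 73*x^2 + 96*x + 36 = (x - 6)^2*(x + 1)^3

Eigenvalues and multiplicities (the geometric multiplicity of λ is n − rank(A − λI), which equals the number of Jordan blocks for λ):
  λ = -1: algebraic multiplicity = 3, geometric multiplicity = 2
  λ = 6: algebraic multiplicity = 2, geometric multiplicity = 1

Determining the block sizes for each eigenvalue:
  λ = -1: 2 blocks summing to 3 forces exactly one block of size 2 and the rest size 1 → block sizes [2, 1]
  λ = 6: one block (gm = 1), so the single block has size am = 2 → block sizes [2]

Assembling the blocks gives a Jordan form
J =
  [-1,  1,  0, 0, 0]
  [ 0, -1,  0, 0, 0]
  [ 0,  0, -1, 0, 0]
  [ 0,  0,  0, 6, 1]
  [ 0,  0,  0, 0, 6]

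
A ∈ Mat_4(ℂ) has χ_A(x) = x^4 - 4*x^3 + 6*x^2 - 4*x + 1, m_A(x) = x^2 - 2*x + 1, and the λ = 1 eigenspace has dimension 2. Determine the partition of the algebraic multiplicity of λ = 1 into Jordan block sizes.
Block sizes for λ = 1: [2, 2]

Step 1 — from the characteristic polynomial, algebraic multiplicity of λ = 1 is 4. From dim ker(A − (1)·I) = 2, there are exactly 2 Jordan blocks for λ = 1.
Step 2 — from the minimal polynomial, the factor (x − 1)^2 tells us the largest block for λ = 1 has size 2.
Step 3 — with total size 4, 2 blocks, and largest block 2, the block sizes (in nonincreasing order) are [2, 2].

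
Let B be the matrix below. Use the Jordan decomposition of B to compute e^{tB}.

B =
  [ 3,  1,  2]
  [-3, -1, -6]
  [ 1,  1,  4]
e^{tB} =
  [t*exp(2*t) + exp(2*t), t*exp(2*t), 2*t*exp(2*t)]
  [-3*t*exp(2*t), -3*t*exp(2*t) + exp(2*t), -6*t*exp(2*t)]
  [t*exp(2*t), t*exp(2*t), 2*t*exp(2*t) + exp(2*t)]

Strategy: write B = P · J · P⁻¹ where J is a Jordan canonical form, so e^{tB} = P · e^{tJ} · P⁻¹, and e^{tJ} can be computed block-by-block.

B has Jordan form
J =
  [2, 1, 0]
  [0, 2, 0]
  [0, 0, 2]
(up to reordering of blocks).

Per-block formulas:
  For a 1×1 block at λ = 2: exp(t · [2]) = [e^(2t)].
  For a 2×2 Jordan block J_2(2): exp(t · J_2(2)) = e^(2t)·(I + t·N), where N is the 2×2 nilpotent shift.

After assembling e^{tJ} and conjugating by P, we get:

e^{tB} =
  [t*exp(2*t) + exp(2*t), t*exp(2*t), 2*t*exp(2*t)]
  [-3*t*exp(2*t), -3*t*exp(2*t) + exp(2*t), -6*t*exp(2*t)]
  [t*exp(2*t), t*exp(2*t), 2*t*exp(2*t) + exp(2*t)]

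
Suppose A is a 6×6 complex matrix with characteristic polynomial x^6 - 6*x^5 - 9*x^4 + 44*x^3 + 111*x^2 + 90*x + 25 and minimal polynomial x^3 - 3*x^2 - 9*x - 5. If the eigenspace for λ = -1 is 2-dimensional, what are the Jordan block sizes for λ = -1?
Block sizes for λ = -1: [2, 2]

Step 1 — from the characteristic polynomial, algebraic multiplicity of λ = -1 is 4. From dim ker(A − (-1)·I) = 2, there are exactly 2 Jordan blocks for λ = -1.
Step 2 — from the minimal polynomial, the factor (x + 1)^2 tells us the largest block for λ = -1 has size 2.
Step 3 — with total size 4, 2 blocks, and largest block 2, the block sizes (in nonincreasing order) are [2, 2].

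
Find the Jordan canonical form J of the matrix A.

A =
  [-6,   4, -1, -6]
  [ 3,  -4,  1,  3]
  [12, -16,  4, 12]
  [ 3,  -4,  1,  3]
J_1(-3) ⊕ J_2(0) ⊕ J_1(0)

The characteristic polynomial is
  det(x·I − A) = x^4 + 3*x^3 = x^3*(x + 3)

Eigenvalues and multiplicities (the geometric multiplicity of λ is n − rank(A − λI), which equals the number of Jordan blocks for λ):
  λ = -3: algebraic multiplicity = 1, geometric multiplicity = 1
  λ = 0: algebraic multiplicity = 3, geometric multiplicity = 2

Determining the block sizes for each eigenvalue:
  λ = -3: one block (gm = 1), so the single block has size am = 1 → block sizes [1]
  λ = 0: 2 blocks summing to 3 forces exactly one block of size 2 and the rest size 1 → block sizes [2, 1]

Assembling the blocks gives a Jordan form
J =
  [-3, 0, 0, 0]
  [ 0, 0, 1, 0]
  [ 0, 0, 0, 0]
  [ 0, 0, 0, 0]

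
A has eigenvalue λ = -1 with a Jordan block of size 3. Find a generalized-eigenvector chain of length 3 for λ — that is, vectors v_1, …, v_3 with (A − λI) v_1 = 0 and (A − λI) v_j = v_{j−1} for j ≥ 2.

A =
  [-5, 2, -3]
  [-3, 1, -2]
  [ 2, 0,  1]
A Jordan chain for λ = -1 of length 3:
v_1 = (4, 2, -4)ᵀ
v_2 = (-4, -3, 2)ᵀ
v_3 = (1, 0, 0)ᵀ

Let N = A − (-1)·I. We want v_3 with N^3 v_3 = 0 but N^2 v_3 ≠ 0; then v_{j-1} := N · v_j for j = 3, …, 2.

Pick v_3 = (1, 0, 0)ᵀ.
Then v_2 = N · v_3 = (-4, -3, 2)ᵀ.
Then v_1 = N · v_2 = (4, 2, -4)ᵀ.

Sanity check: (A − (-1)·I) v_1 = (0, 0, 0)ᵀ = 0. ✓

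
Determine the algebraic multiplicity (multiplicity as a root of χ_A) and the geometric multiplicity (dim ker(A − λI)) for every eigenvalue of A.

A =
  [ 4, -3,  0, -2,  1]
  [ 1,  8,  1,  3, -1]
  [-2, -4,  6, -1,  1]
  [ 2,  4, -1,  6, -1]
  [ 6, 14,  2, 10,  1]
λ = 5: alg = 5, geom = 2

Step 1 — factor the characteristic polynomial to read off the algebraic multiplicities:
  χ_A(x) = (x - 5)^5

Step 2 — compute geometric multiplicities via the rank-nullity identity g(λ) = n − rank(A − λI):
  rank(A − (5)·I) = 3, so dim ker(A − (5)·I) = n − 3 = 2

Summary:
  λ = 5: algebraic multiplicity = 5, geometric multiplicity = 2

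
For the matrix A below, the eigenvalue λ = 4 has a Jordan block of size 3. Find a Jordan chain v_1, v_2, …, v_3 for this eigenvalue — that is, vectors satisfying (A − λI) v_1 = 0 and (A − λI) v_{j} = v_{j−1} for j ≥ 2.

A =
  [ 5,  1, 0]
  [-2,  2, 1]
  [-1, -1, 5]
A Jordan chain for λ = 4 of length 3:
v_1 = (-1, 1, 0)ᵀ
v_2 = (1, -2, -1)ᵀ
v_3 = (1, 0, 0)ᵀ

Let N = A − (4)·I. We want v_3 with N^3 v_3 = 0 but N^2 v_3 ≠ 0; then v_{j-1} := N · v_j for j = 3, …, 2.

Pick v_3 = (1, 0, 0)ᵀ.
Then v_2 = N · v_3 = (1, -2, -1)ᵀ.
Then v_1 = N · v_2 = (-1, 1, 0)ᵀ.

Sanity check: (A − (4)·I) v_1 = (0, 0, 0)ᵀ = 0. ✓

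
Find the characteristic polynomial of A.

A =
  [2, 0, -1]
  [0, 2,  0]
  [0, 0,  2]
x^3 - 6*x^2 + 12*x - 8

Expanding det(x·I − A) (e.g. by cofactor expansion or by noting that A is similar to its Jordan form J, which has the same characteristic polynomial as A) gives
  χ_A(x) = x^3 - 6*x^2 + 12*x - 8
which factors as (x - 2)^3. The eigenvalues (with algebraic multiplicities) are λ = 2 with multiplicity 3.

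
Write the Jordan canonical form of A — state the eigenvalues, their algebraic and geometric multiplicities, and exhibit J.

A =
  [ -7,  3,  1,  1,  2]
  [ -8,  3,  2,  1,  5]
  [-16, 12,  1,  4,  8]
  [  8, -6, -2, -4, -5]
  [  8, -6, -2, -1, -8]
J_2(-3) ⊕ J_2(-3) ⊕ J_1(-3)

The characteristic polynomial is
  det(x·I − A) = x^5 + 15*x^4 + 90*x^3 + 270*x^2 + 405*x + 243 = (x + 3)^5

Eigenvalues and multiplicities (the geometric multiplicity of λ is n − rank(A − λI), which equals the number of Jordan blocks for λ):
  λ = -3: algebraic multiplicity = 5, geometric multiplicity = 3

Determining the block sizes for each eigenvalue:
  λ = -3: with am = 5 and gm = 3, the partition is not yet determined (e.g. several partitions of 5 into 3 parts exist). Let N = A − (-3)·I. Computing rank(N^1) = 2, rank(N^2) = 0; the number of blocks of size ≥ j is rank(N^{j−1}) − rank(N^j), giving [3, 2]. So we have 2 block(s) of size 2, 1 block(s) of size 1 → block sizes [2, 2, 1]

Assembling the blocks gives a Jordan form
J =
  [-3,  1,  0,  0,  0]
  [ 0, -3,  0,  0,  0]
  [ 0,  0, -3,  1,  0]
  [ 0,  0,  0, -3,  0]
  [ 0,  0,  0,  0, -3]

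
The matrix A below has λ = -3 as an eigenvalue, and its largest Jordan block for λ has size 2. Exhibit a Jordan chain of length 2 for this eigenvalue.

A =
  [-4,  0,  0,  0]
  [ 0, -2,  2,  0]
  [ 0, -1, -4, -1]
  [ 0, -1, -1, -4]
A Jordan chain for λ = -3 of length 2:
v_1 = (0, 2, -1, -1)ᵀ
v_2 = (0, 0, 1, 0)ᵀ

Let N = A − (-3)·I. We want v_2 with N^2 v_2 = 0 but N^1 v_2 ≠ 0; then v_{j-1} := N · v_j for j = 2, …, 2.

Pick v_2 = (0, 0, 1, 0)ᵀ.
Then v_1 = N · v_2 = (0, 2, -1, -1)ᵀ.

Sanity check: (A − (-3)·I) v_1 = (0, 0, 0, 0)ᵀ = 0. ✓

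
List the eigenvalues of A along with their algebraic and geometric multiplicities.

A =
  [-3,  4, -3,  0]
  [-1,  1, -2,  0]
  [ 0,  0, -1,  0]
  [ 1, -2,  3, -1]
λ = -1: alg = 4, geom = 2

Step 1 — factor the characteristic polynomial to read off the algebraic multiplicities:
  χ_A(x) = (x + 1)^4

Step 2 — compute geometric multiplicities via the rank-nullity identity g(λ) = n − rank(A − λI):
  rank(A − (-1)·I) = 2, so dim ker(A − (-1)·I) = n − 2 = 2

Summary:
  λ = -1: algebraic multiplicity = 4, geometric multiplicity = 2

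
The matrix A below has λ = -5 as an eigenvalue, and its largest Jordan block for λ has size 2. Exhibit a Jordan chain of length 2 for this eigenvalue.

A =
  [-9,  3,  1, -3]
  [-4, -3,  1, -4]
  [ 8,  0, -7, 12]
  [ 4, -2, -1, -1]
A Jordan chain for λ = -5 of length 2:
v_1 = (-4, -4, 8, 4)ᵀ
v_2 = (1, 0, 0, 0)ᵀ

Let N = A − (-5)·I. We want v_2 with N^2 v_2 = 0 but N^1 v_2 ≠ 0; then v_{j-1} := N · v_j for j = 2, …, 2.

Pick v_2 = (1, 0, 0, 0)ᵀ.
Then v_1 = N · v_2 = (-4, -4, 8, 4)ᵀ.

Sanity check: (A − (-5)·I) v_1 = (0, 0, 0, 0)ᵀ = 0. ✓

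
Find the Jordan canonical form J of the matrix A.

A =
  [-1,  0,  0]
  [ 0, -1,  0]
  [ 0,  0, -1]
J_1(-1) ⊕ J_1(-1) ⊕ J_1(-1)

The characteristic polynomial is
  det(x·I − A) = x^3 + 3*x^2 + 3*x + 1 = (x + 1)^3

Eigenvalues and multiplicities (the geometric multiplicity of λ is n − rank(A − λI), which equals the number of Jordan blocks for λ):
  λ = -1: algebraic multiplicity = 3, geometric multiplicity = 3

Determining the block sizes for each eigenvalue:
  λ = -1: gm = am = 3, so every block has size 1 → block sizes [1, 1, 1]

Assembling the blocks gives a Jordan form
J =
  [-1,  0,  0]
  [ 0, -1,  0]
  [ 0,  0, -1]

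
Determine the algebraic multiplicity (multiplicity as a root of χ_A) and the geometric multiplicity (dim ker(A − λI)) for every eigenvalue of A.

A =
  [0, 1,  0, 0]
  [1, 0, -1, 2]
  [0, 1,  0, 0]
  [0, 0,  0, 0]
λ = 0: alg = 4, geom = 2

Step 1 — factor the characteristic polynomial to read off the algebraic multiplicities:
  χ_A(x) = x^4

Step 2 — compute geometric multiplicities via the rank-nullity identity g(λ) = n − rank(A − λI):
  rank(A − (0)·I) = 2, so dim ker(A − (0)·I) = n − 2 = 2

Summary:
  λ = 0: algebraic multiplicity = 4, geometric multiplicity = 2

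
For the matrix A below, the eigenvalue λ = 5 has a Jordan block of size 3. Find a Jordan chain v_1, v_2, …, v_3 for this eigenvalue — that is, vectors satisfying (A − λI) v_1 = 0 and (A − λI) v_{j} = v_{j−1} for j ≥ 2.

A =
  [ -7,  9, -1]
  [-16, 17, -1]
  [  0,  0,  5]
A Jordan chain for λ = 5 of length 3:
v_1 = (3, 4, 0)ᵀ
v_2 = (-1, -1, 0)ᵀ
v_3 = (0, 0, 1)ᵀ

Let N = A − (5)·I. We want v_3 with N^3 v_3 = 0 but N^2 v_3 ≠ 0; then v_{j-1} := N · v_j for j = 3, …, 2.

Pick v_3 = (0, 0, 1)ᵀ.
Then v_2 = N · v_3 = (-1, -1, 0)ᵀ.
Then v_1 = N · v_2 = (3, 4, 0)ᵀ.

Sanity check: (A − (5)·I) v_1 = (0, 0, 0)ᵀ = 0. ✓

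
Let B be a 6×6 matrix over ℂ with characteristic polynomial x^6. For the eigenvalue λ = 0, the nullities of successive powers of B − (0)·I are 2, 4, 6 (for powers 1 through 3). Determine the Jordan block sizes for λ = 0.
Block sizes for λ = 0: [3, 3]

From the dimensions of kernels of powers, the number of Jordan blocks of size at least j is d_j − d_{j−1} where d_j = dim ker(N^j) (with d_0 = 0). Computing the differences gives [2, 2, 2].
The number of blocks of size exactly k is (#blocks of size ≥ k) − (#blocks of size ≥ k + 1), so the partition is: 2 block(s) of size 3.
In nonincreasing order the block sizes are [3, 3].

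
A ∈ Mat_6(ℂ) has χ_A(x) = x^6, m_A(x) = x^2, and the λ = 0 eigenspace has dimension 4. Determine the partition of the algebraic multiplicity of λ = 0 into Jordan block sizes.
Block sizes for λ = 0: [2, 2, 1, 1]

Step 1 — from the characteristic polynomial, algebraic multiplicity of λ = 0 is 6. From dim ker(A − (0)·I) = 4, there are exactly 4 Jordan blocks for λ = 0.
Step 2 — from the minimal polynomial, the factor (x − 0)^2 tells us the largest block for λ = 0 has size 2.
Step 3 — with total size 6, 4 blocks, and largest block 2, the block sizes (in nonincreasing order) are [2, 2, 1, 1].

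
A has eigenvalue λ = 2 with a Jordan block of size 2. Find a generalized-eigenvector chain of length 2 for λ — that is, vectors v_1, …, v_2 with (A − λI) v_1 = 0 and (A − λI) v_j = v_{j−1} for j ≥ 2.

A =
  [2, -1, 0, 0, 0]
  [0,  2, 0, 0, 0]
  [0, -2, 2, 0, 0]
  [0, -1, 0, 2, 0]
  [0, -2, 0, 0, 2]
A Jordan chain for λ = 2 of length 2:
v_1 = (-1, 0, -2, -1, -2)ᵀ
v_2 = (0, 1, 0, 0, 0)ᵀ

Let N = A − (2)·I. We want v_2 with N^2 v_2 = 0 but N^1 v_2 ≠ 0; then v_{j-1} := N · v_j for j = 2, …, 2.

Pick v_2 = (0, 1, 0, 0, 0)ᵀ.
Then v_1 = N · v_2 = (-1, 0, -2, -1, -2)ᵀ.

Sanity check: (A − (2)·I) v_1 = (0, 0, 0, 0, 0)ᵀ = 0. ✓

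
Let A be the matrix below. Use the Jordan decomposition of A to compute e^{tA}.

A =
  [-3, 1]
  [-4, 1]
e^{tA} =
  [-2*t*exp(-t) + exp(-t), t*exp(-t)]
  [-4*t*exp(-t), 2*t*exp(-t) + exp(-t)]

Strategy: write A = P · J · P⁻¹ where J is a Jordan canonical form, so e^{tA} = P · e^{tJ} · P⁻¹, and e^{tJ} can be computed block-by-block.

A has Jordan form
J =
  [-1,  1]
  [ 0, -1]
(up to reordering of blocks).

Per-block formulas:
  For a 2×2 Jordan block J_2(-1): exp(t · J_2(-1)) = e^(-1t)·(I + t·N), where N is the 2×2 nilpotent shift.

After assembling e^{tJ} and conjugating by P, we get:

e^{tA} =
  [-2*t*exp(-t) + exp(-t), t*exp(-t)]
  [-4*t*exp(-t), 2*t*exp(-t) + exp(-t)]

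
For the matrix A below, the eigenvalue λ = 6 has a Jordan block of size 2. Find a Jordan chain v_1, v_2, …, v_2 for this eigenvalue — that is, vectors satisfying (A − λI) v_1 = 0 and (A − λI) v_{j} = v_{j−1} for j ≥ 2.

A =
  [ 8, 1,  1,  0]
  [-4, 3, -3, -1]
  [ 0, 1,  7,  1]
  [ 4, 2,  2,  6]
A Jordan chain for λ = 6 of length 2:
v_1 = (2, -4, 0, 4)ᵀ
v_2 = (1, 0, 0, 0)ᵀ

Let N = A − (6)·I. We want v_2 with N^2 v_2 = 0 but N^1 v_2 ≠ 0; then v_{j-1} := N · v_j for j = 2, …, 2.

Pick v_2 = (1, 0, 0, 0)ᵀ.
Then v_1 = N · v_2 = (2, -4, 0, 4)ᵀ.

Sanity check: (A − (6)·I) v_1 = (0, 0, 0, 0)ᵀ = 0. ✓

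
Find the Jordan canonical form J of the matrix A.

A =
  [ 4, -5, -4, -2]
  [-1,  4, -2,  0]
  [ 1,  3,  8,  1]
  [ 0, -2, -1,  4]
J_3(5) ⊕ J_1(5)

The characteristic polynomial is
  det(x·I − A) = x^4 - 20*x^3 + 150*x^2 - 500*x + 625 = (x - 5)^4

Eigenvalues and multiplicities (the geometric multiplicity of λ is n − rank(A − λI), which equals the number of Jordan blocks for λ):
  λ = 5: algebraic multiplicity = 4, geometric multiplicity = 2

Determining the block sizes for each eigenvalue:
  λ = 5: with am = 4 and gm = 2, the partition is not yet determined (e.g. several partitions of 4 into 2 parts exist). Let N = A − (5)·I. Computing rank(N^1) = 2, rank(N^2) = 1, rank(N^3) = 0; the number of blocks of size ≥ j is rank(N^{j−1}) − rank(N^j), giving [2, 1, 1]. So we have 1 block(s) of size 3, 1 block(s) of size 1 → block sizes [3, 1]

Assembling the blocks gives a Jordan form
J =
  [5, 1, 0, 0]
  [0, 5, 1, 0]
  [0, 0, 5, 0]
  [0, 0, 0, 5]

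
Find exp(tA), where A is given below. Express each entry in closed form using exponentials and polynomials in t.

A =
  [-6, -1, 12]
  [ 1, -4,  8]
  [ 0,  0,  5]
e^{tA} =
  [-t*exp(-5*t) + exp(-5*t), -t*exp(-5*t), 2*t*exp(-5*t) + exp(5*t) - exp(-5*t)]
  [t*exp(-5*t), t*exp(-5*t) + exp(-5*t), -2*t*exp(-5*t) + exp(5*t) - exp(-5*t)]
  [0, 0, exp(5*t)]

Strategy: write A = P · J · P⁻¹ where J is a Jordan canonical form, so e^{tA} = P · e^{tJ} · P⁻¹, and e^{tJ} can be computed block-by-block.

A has Jordan form
J =
  [-5,  1, 0]
  [ 0, -5, 0]
  [ 0,  0, 5]
(up to reordering of blocks).

Per-block formulas:
  For a 1×1 block at λ = 5: exp(t · [5]) = [e^(5t)].
  For a 2×2 Jordan block J_2(-5): exp(t · J_2(-5)) = e^(-5t)·(I + t·N), where N is the 2×2 nilpotent shift.

After assembling e^{tJ} and conjugating by P, we get:

e^{tA} =
  [-t*exp(-5*t) + exp(-5*t), -t*exp(-5*t), 2*t*exp(-5*t) + exp(5*t) - exp(-5*t)]
  [t*exp(-5*t), t*exp(-5*t) + exp(-5*t), -2*t*exp(-5*t) + exp(5*t) - exp(-5*t)]
  [0, 0, exp(5*t)]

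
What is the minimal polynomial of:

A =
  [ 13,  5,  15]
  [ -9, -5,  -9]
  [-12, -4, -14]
x^2 + 4*x + 4

The characteristic polynomial is χ_A(x) = (x + 2)^3, so the eigenvalues are known. The minimal polynomial is
  m_A(x) = Π_λ (x − λ)^{k_λ}
where k_λ is the size of the *largest* Jordan block for λ (equivalently, the smallest k with (A − λI)^k v = 0 for every generalised eigenvector v of λ).

  λ = -2: largest Jordan block has size 2, contributing (x + 2)^2

So m_A(x) = (x + 2)^2 = x^2 + 4*x + 4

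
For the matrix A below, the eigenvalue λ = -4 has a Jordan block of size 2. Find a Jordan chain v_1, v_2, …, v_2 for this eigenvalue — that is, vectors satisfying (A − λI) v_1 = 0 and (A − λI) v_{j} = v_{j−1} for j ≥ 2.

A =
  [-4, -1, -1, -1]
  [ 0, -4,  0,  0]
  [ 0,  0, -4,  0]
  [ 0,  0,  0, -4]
A Jordan chain for λ = -4 of length 2:
v_1 = (-1, 0, 0, 0)ᵀ
v_2 = (0, 1, 0, 0)ᵀ

Let N = A − (-4)·I. We want v_2 with N^2 v_2 = 0 but N^1 v_2 ≠ 0; then v_{j-1} := N · v_j for j = 2, …, 2.

Pick v_2 = (0, 1, 0, 0)ᵀ.
Then v_1 = N · v_2 = (-1, 0, 0, 0)ᵀ.

Sanity check: (A − (-4)·I) v_1 = (0, 0, 0, 0)ᵀ = 0. ✓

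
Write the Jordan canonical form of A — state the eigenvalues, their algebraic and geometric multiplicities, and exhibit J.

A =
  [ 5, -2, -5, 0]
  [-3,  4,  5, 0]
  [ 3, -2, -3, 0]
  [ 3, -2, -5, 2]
J_2(2) ⊕ J_1(2) ⊕ J_1(2)

The characteristic polynomial is
  det(x·I − A) = x^4 - 8*x^3 + 24*x^2 - 32*x + 16 = (x - 2)^4

Eigenvalues and multiplicities (the geometric multiplicity of λ is n − rank(A − λI), which equals the number of Jordan blocks for λ):
  λ = 2: algebraic multiplicity = 4, geometric multiplicity = 3

Determining the block sizes for each eigenvalue:
  λ = 2: 3 blocks summing to 4 forces exactly one block of size 2 and the rest size 1 → block sizes [2, 1, 1]

Assembling the blocks gives a Jordan form
J =
  [2, 1, 0, 0]
  [0, 2, 0, 0]
  [0, 0, 2, 0]
  [0, 0, 0, 2]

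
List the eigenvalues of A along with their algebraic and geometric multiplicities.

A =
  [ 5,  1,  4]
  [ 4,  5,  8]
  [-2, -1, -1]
λ = 3: alg = 3, geom = 2

Step 1 — factor the characteristic polynomial to read off the algebraic multiplicities:
  χ_A(x) = (x - 3)^3

Step 2 — compute geometric multiplicities via the rank-nullity identity g(λ) = n − rank(A − λI):
  rank(A − (3)·I) = 1, so dim ker(A − (3)·I) = n − 1 = 2

Summary:
  λ = 3: algebraic multiplicity = 3, geometric multiplicity = 2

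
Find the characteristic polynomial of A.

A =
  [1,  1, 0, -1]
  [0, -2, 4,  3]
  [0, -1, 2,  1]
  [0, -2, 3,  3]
x^4 - 4*x^3 + 6*x^2 - 4*x + 1

Expanding det(x·I − A) (e.g. by cofactor expansion or by noting that A is similar to its Jordan form J, which has the same characteristic polynomial as A) gives
  χ_A(x) = x^4 - 4*x^3 + 6*x^2 - 4*x + 1
which factors as (x - 1)^4. The eigenvalues (with algebraic multiplicities) are λ = 1 with multiplicity 4.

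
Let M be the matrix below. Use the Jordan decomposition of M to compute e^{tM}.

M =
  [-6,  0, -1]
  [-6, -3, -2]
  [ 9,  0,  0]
e^{tM} =
  [-3*t*exp(-3*t) + exp(-3*t), 0, -t*exp(-3*t)]
  [-6*t*exp(-3*t), exp(-3*t), -2*t*exp(-3*t)]
  [9*t*exp(-3*t), 0, 3*t*exp(-3*t) + exp(-3*t)]

Strategy: write M = P · J · P⁻¹ where J is a Jordan canonical form, so e^{tM} = P · e^{tJ} · P⁻¹, and e^{tJ} can be computed block-by-block.

M has Jordan form
J =
  [-3,  1,  0]
  [ 0, -3,  0]
  [ 0,  0, -3]
(up to reordering of blocks).

Per-block formulas:
  For a 2×2 Jordan block J_2(-3): exp(t · J_2(-3)) = e^(-3t)·(I + t·N), where N is the 2×2 nilpotent shift.
  For a 1×1 block at λ = -3: exp(t · [-3]) = [e^(-3t)].

After assembling e^{tJ} and conjugating by P, we get:

e^{tM} =
  [-3*t*exp(-3*t) + exp(-3*t), 0, -t*exp(-3*t)]
  [-6*t*exp(-3*t), exp(-3*t), -2*t*exp(-3*t)]
  [9*t*exp(-3*t), 0, 3*t*exp(-3*t) + exp(-3*t)]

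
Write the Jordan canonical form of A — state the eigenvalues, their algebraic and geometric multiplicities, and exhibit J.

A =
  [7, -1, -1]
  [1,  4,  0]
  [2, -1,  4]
J_3(5)

The characteristic polynomial is
  det(x·I − A) = x^3 - 15*x^2 + 75*x - 125 = (x - 5)^3

Eigenvalues and multiplicities (the geometric multiplicity of λ is n − rank(A − λI), which equals the number of Jordan blocks for λ):
  λ = 5: algebraic multiplicity = 3, geometric multiplicity = 1

Determining the block sizes for each eigenvalue:
  λ = 5: one block (gm = 1), so the single block has size am = 3 → block sizes [3]

Assembling the blocks gives a Jordan form
J =
  [5, 1, 0]
  [0, 5, 1]
  [0, 0, 5]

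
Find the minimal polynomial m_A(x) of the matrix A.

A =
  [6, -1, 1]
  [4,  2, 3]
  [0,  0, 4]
x^3 - 12*x^2 + 48*x - 64

The characteristic polynomial is χ_A(x) = (x - 4)^3, so the eigenvalues are known. The minimal polynomial is
  m_A(x) = Π_λ (x − λ)^{k_λ}
where k_λ is the size of the *largest* Jordan block for λ (equivalently, the smallest k with (A − λI)^k v = 0 for every generalised eigenvector v of λ).

  λ = 4: largest Jordan block has size 3, contributing (x − 4)^3

So m_A(x) = (x - 4)^3 = x^3 - 12*x^2 + 48*x - 64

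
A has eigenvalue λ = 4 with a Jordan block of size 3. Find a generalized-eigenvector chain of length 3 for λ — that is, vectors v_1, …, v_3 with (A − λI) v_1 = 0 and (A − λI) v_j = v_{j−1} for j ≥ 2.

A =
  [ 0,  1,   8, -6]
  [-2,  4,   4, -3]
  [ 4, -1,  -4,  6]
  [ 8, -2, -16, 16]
A Jordan chain for λ = 4 of length 3:
v_1 = (-2, 0, 2, 4)ᵀ
v_2 = (-4, -2, 4, 8)ᵀ
v_3 = (1, 0, 0, 0)ᵀ

Let N = A − (4)·I. We want v_3 with N^3 v_3 = 0 but N^2 v_3 ≠ 0; then v_{j-1} := N · v_j for j = 3, …, 2.

Pick v_3 = (1, 0, 0, 0)ᵀ.
Then v_2 = N · v_3 = (-4, -2, 4, 8)ᵀ.
Then v_1 = N · v_2 = (-2, 0, 2, 4)ᵀ.

Sanity check: (A − (4)·I) v_1 = (0, 0, 0, 0)ᵀ = 0. ✓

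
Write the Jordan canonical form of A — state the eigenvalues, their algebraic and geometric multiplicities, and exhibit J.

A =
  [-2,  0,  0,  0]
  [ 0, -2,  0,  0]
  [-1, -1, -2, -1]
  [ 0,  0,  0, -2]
J_2(-2) ⊕ J_1(-2) ⊕ J_1(-2)

The characteristic polynomial is
  det(x·I − A) = x^4 + 8*x^3 + 24*x^2 + 32*x + 16 = (x + 2)^4

Eigenvalues and multiplicities (the geometric multiplicity of λ is n − rank(A − λI), which equals the number of Jordan blocks for λ):
  λ = -2: algebraic multiplicity = 4, geometric multiplicity = 3

Determining the block sizes for each eigenvalue:
  λ = -2: 3 blocks summing to 4 forces exactly one block of size 2 and the rest size 1 → block sizes [2, 1, 1]

Assembling the blocks gives a Jordan form
J =
  [-2,  1,  0,  0]
  [ 0, -2,  0,  0]
  [ 0,  0, -2,  0]
  [ 0,  0,  0, -2]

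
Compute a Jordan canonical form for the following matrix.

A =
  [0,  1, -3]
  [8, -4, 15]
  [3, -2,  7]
J_3(1)

The characteristic polynomial is
  det(x·I − A) = x^3 - 3*x^2 + 3*x - 1 = (x - 1)^3

Eigenvalues and multiplicities (the geometric multiplicity of λ is n − rank(A − λI), which equals the number of Jordan blocks for λ):
  λ = 1: algebraic multiplicity = 3, geometric multiplicity = 1

Determining the block sizes for each eigenvalue:
  λ = 1: one block (gm = 1), so the single block has size am = 3 → block sizes [3]

Assembling the blocks gives a Jordan form
J =
  [1, 1, 0]
  [0, 1, 1]
  [0, 0, 1]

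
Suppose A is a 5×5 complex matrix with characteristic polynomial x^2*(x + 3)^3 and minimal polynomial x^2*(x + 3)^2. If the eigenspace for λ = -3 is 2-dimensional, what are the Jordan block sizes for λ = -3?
Block sizes for λ = -3: [2, 1]

Step 1 — from the characteristic polynomial, algebraic multiplicity of λ = -3 is 3. From dim ker(A − (-3)·I) = 2, there are exactly 2 Jordan blocks for λ = -3.
Step 2 — from the minimal polynomial, the factor (x + 3)^2 tells us the largest block for λ = -3 has size 2.
Step 3 — with total size 3, 2 blocks, and largest block 2, the block sizes (in nonincreasing order) are [2, 1].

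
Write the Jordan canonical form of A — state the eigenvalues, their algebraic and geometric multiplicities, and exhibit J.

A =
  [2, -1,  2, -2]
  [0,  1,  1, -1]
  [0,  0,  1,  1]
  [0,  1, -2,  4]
J_3(2) ⊕ J_1(2)

The characteristic polynomial is
  det(x·I − A) = x^4 - 8*x^3 + 24*x^2 - 32*x + 16 = (x - 2)^4

Eigenvalues and multiplicities (the geometric multiplicity of λ is n − rank(A − λI), which equals the number of Jordan blocks for λ):
  λ = 2: algebraic multiplicity = 4, geometric multiplicity = 2

Determining the block sizes for each eigenvalue:
  λ = 2: with am = 4 and gm = 2, the partition is not yet determined (e.g. several partitions of 4 into 2 parts exist). Let N = A − (2)·I. Computing rank(N^1) = 2, rank(N^2) = 1, rank(N^3) = 0; the number of blocks of size ≥ j is rank(N^{j−1}) − rank(N^j), giving [2, 1, 1]. So we have 1 block(s) of size 3, 1 block(s) of size 1 → block sizes [3, 1]

Assembling the blocks gives a Jordan form
J =
  [2, 1, 0, 0]
  [0, 2, 1, 0]
  [0, 0, 2, 0]
  [0, 0, 0, 2]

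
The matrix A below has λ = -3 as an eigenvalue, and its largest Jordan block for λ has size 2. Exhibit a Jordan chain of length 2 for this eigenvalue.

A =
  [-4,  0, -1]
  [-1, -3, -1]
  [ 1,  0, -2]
A Jordan chain for λ = -3 of length 2:
v_1 = (-1, -1, 1)ᵀ
v_2 = (1, 0, 0)ᵀ

Let N = A − (-3)·I. We want v_2 with N^2 v_2 = 0 but N^1 v_2 ≠ 0; then v_{j-1} := N · v_j for j = 2, …, 2.

Pick v_2 = (1, 0, 0)ᵀ.
Then v_1 = N · v_2 = (-1, -1, 1)ᵀ.

Sanity check: (A − (-3)·I) v_1 = (0, 0, 0)ᵀ = 0. ✓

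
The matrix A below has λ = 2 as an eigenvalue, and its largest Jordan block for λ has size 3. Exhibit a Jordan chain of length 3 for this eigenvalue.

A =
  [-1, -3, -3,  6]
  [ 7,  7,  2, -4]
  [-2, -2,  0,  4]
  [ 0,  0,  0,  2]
A Jordan chain for λ = 2 of length 3:
v_1 = (-6, 10, -4, 0)ᵀ
v_2 = (-3, 7, -2, 0)ᵀ
v_3 = (1, 0, 0, 0)ᵀ

Let N = A − (2)·I. We want v_3 with N^3 v_3 = 0 but N^2 v_3 ≠ 0; then v_{j-1} := N · v_j for j = 3, …, 2.

Pick v_3 = (1, 0, 0, 0)ᵀ.
Then v_2 = N · v_3 = (-3, 7, -2, 0)ᵀ.
Then v_1 = N · v_2 = (-6, 10, -4, 0)ᵀ.

Sanity check: (A − (2)·I) v_1 = (0, 0, 0, 0)ᵀ = 0. ✓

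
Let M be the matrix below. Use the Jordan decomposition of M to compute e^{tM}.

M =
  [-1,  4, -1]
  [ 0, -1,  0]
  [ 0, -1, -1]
e^{tM} =
  [exp(-t), t^2*exp(-t)/2 + 4*t*exp(-t), -t*exp(-t)]
  [0, exp(-t), 0]
  [0, -t*exp(-t), exp(-t)]

Strategy: write M = P · J · P⁻¹ where J is a Jordan canonical form, so e^{tM} = P · e^{tJ} · P⁻¹, and e^{tJ} can be computed block-by-block.

M has Jordan form
J =
  [-1,  1,  0]
  [ 0, -1,  1]
  [ 0,  0, -1]
(up to reordering of blocks).

Per-block formulas:
  For a 3×3 Jordan block J_3(-1): exp(t · J_3(-1)) = e^(-1t)·(I + t·N + (t^2/2)·N^2), where N is the 3×3 nilpotent shift.

After assembling e^{tJ} and conjugating by P, we get:

e^{tM} =
  [exp(-t), t^2*exp(-t)/2 + 4*t*exp(-t), -t*exp(-t)]
  [0, exp(-t), 0]
  [0, -t*exp(-t), exp(-t)]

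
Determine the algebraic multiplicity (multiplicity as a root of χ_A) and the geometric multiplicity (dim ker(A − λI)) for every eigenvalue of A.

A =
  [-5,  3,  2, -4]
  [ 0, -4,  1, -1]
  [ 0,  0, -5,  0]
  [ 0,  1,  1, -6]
λ = -5: alg = 4, geom = 2

Step 1 — factor the characteristic polynomial to read off the algebraic multiplicities:
  χ_A(x) = (x + 5)^4

Step 2 — compute geometric multiplicities via the rank-nullity identity g(λ) = n − rank(A − λI):
  rank(A − (-5)·I) = 2, so dim ker(A − (-5)·I) = n − 2 = 2

Summary:
  λ = -5: algebraic multiplicity = 4, geometric multiplicity = 2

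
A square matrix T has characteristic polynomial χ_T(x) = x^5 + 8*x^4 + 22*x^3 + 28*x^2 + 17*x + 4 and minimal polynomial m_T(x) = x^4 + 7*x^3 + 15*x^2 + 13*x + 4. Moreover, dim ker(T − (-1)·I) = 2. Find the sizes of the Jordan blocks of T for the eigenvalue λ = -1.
Block sizes for λ = -1: [3, 1]

Step 1 — from the characteristic polynomial, algebraic multiplicity of λ = -1 is 4. From dim ker(T − (-1)·I) = 2, there are exactly 2 Jordan blocks for λ = -1.
Step 2 — from the minimal polynomial, the factor (x + 1)^3 tells us the largest block for λ = -1 has size 3.
Step 3 — with total size 4, 2 blocks, and largest block 3, the block sizes (in nonincreasing order) are [3, 1].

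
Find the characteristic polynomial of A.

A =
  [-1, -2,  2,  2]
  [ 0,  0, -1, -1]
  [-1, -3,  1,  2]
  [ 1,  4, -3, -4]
x^4 + 4*x^3 + 6*x^2 + 4*x + 1

Expanding det(x·I − A) (e.g. by cofactor expansion or by noting that A is similar to its Jordan form J, which has the same characteristic polynomial as A) gives
  χ_A(x) = x^4 + 4*x^3 + 6*x^2 + 4*x + 1
which factors as (x + 1)^4. The eigenvalues (with algebraic multiplicities) are λ = -1 with multiplicity 4.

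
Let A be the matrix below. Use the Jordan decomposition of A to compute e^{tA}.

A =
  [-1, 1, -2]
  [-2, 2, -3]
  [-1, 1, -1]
e^{tA} =
  [t^2/2 - t + 1, -t^2/2 + t, t^2/2 - 2*t]
  [t^2/2 - 2*t, -t^2/2 + 2*t + 1, t^2/2 - 3*t]
  [-t, t, 1 - t]

Strategy: write A = P · J · P⁻¹ where J is a Jordan canonical form, so e^{tA} = P · e^{tJ} · P⁻¹, and e^{tJ} can be computed block-by-block.

A has Jordan form
J =
  [0, 1, 0]
  [0, 0, 1]
  [0, 0, 0]
(up to reordering of blocks).

Per-block formulas:
  For a 3×3 Jordan block J_3(0): exp(t · J_3(0)) = e^(0t)·(I + t·N + (t^2/2)·N^2), where N is the 3×3 nilpotent shift.

After assembling e^{tJ} and conjugating by P, we get:

e^{tA} =
  [t^2/2 - t + 1, -t^2/2 + t, t^2/2 - 2*t]
  [t^2/2 - 2*t, -t^2/2 + 2*t + 1, t^2/2 - 3*t]
  [-t, t, 1 - t]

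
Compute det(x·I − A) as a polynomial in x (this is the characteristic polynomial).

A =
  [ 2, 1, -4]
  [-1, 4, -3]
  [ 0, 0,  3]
x^3 - 9*x^2 + 27*x - 27

Expanding det(x·I − A) (e.g. by cofactor expansion or by noting that A is similar to its Jordan form J, which has the same characteristic polynomial as A) gives
  χ_A(x) = x^3 - 9*x^2 + 27*x - 27
which factors as (x - 3)^3. The eigenvalues (with algebraic multiplicities) are λ = 3 with multiplicity 3.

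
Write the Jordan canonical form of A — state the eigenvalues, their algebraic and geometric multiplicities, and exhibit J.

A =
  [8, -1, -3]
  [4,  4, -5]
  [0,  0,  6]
J_3(6)

The characteristic polynomial is
  det(x·I − A) = x^3 - 18*x^2 + 108*x - 216 = (x - 6)^3

Eigenvalues and multiplicities (the geometric multiplicity of λ is n − rank(A − λI), which equals the number of Jordan blocks for λ):
  λ = 6: algebraic multiplicity = 3, geometric multiplicity = 1

Determining the block sizes for each eigenvalue:
  λ = 6: one block (gm = 1), so the single block has size am = 3 → block sizes [3]

Assembling the blocks gives a Jordan form
J =
  [6, 1, 0]
  [0, 6, 1]
  [0, 0, 6]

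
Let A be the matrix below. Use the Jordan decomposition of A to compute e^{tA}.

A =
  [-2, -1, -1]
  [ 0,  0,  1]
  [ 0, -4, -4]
e^{tA} =
  [exp(-2*t), t^2*exp(-2*t) - t*exp(-2*t), t^2*exp(-2*t)/2 - t*exp(-2*t)]
  [0, 2*t*exp(-2*t) + exp(-2*t), t*exp(-2*t)]
  [0, -4*t*exp(-2*t), -2*t*exp(-2*t) + exp(-2*t)]

Strategy: write A = P · J · P⁻¹ where J is a Jordan canonical form, so e^{tA} = P · e^{tJ} · P⁻¹, and e^{tJ} can be computed block-by-block.

A has Jordan form
J =
  [-2,  1,  0]
  [ 0, -2,  1]
  [ 0,  0, -2]
(up to reordering of blocks).

Per-block formulas:
  For a 3×3 Jordan block J_3(-2): exp(t · J_3(-2)) = e^(-2t)·(I + t·N + (t^2/2)·N^2), where N is the 3×3 nilpotent shift.

After assembling e^{tJ} and conjugating by P, we get:

e^{tA} =
  [exp(-2*t), t^2*exp(-2*t) - t*exp(-2*t), t^2*exp(-2*t)/2 - t*exp(-2*t)]
  [0, 2*t*exp(-2*t) + exp(-2*t), t*exp(-2*t)]
  [0, -4*t*exp(-2*t), -2*t*exp(-2*t) + exp(-2*t)]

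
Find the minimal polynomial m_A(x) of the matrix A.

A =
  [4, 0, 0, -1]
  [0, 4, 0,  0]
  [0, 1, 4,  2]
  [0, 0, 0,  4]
x^2 - 8*x + 16

The characteristic polynomial is χ_A(x) = (x - 4)^4, so the eigenvalues are known. The minimal polynomial is
  m_A(x) = Π_λ (x − λ)^{k_λ}
where k_λ is the size of the *largest* Jordan block for λ (equivalently, the smallest k with (A − λI)^k v = 0 for every generalised eigenvector v of λ).

  λ = 4: largest Jordan block has size 2, contributing (x − 4)^2

So m_A(x) = (x - 4)^2 = x^2 - 8*x + 16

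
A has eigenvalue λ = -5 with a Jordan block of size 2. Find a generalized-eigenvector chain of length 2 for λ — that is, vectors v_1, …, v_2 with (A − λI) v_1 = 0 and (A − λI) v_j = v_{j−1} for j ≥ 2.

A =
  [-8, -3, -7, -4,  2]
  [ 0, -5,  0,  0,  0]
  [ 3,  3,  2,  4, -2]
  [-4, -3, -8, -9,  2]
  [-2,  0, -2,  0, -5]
A Jordan chain for λ = -5 of length 2:
v_1 = (-3, 0, 3, -4, -2)ᵀ
v_2 = (1, 0, 0, 0, 0)ᵀ

Let N = A − (-5)·I. We want v_2 with N^2 v_2 = 0 but N^1 v_2 ≠ 0; then v_{j-1} := N · v_j for j = 2, …, 2.

Pick v_2 = (1, 0, 0, 0, 0)ᵀ.
Then v_1 = N · v_2 = (-3, 0, 3, -4, -2)ᵀ.

Sanity check: (A − (-5)·I) v_1 = (0, 0, 0, 0, 0)ᵀ = 0. ✓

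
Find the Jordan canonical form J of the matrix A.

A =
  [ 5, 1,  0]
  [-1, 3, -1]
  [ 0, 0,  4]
J_3(4)

The characteristic polynomial is
  det(x·I − A) = x^3 - 12*x^2 + 48*x - 64 = (x - 4)^3

Eigenvalues and multiplicities (the geometric multiplicity of λ is n − rank(A − λI), which equals the number of Jordan blocks for λ):
  λ = 4: algebraic multiplicity = 3, geometric multiplicity = 1

Determining the block sizes for each eigenvalue:
  λ = 4: one block (gm = 1), so the single block has size am = 3 → block sizes [3]

Assembling the blocks gives a Jordan form
J =
  [4, 1, 0]
  [0, 4, 1]
  [0, 0, 4]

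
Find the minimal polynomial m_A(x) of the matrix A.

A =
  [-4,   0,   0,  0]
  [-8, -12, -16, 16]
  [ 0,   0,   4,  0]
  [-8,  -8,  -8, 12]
x^2 - 16

The characteristic polynomial is χ_A(x) = (x - 4)^2*(x + 4)^2, so the eigenvalues are known. The minimal polynomial is
  m_A(x) = Π_λ (x − λ)^{k_λ}
where k_λ is the size of the *largest* Jordan block for λ (equivalently, the smallest k with (A − λI)^k v = 0 for every generalised eigenvector v of λ).

  λ = -4: largest Jordan block has size 1, contributing (x + 4)
  λ = 4: largest Jordan block has size 1, contributing (x − 4)

So m_A(x) = (x - 4)*(x + 4) = x^2 - 16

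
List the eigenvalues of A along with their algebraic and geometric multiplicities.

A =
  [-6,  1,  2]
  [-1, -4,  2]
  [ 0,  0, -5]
λ = -5: alg = 3, geom = 2

Step 1 — factor the characteristic polynomial to read off the algebraic multiplicities:
  χ_A(x) = (x + 5)^3

Step 2 — compute geometric multiplicities via the rank-nullity identity g(λ) = n − rank(A − λI):
  rank(A − (-5)·I) = 1, so dim ker(A − (-5)·I) = n − 1 = 2

Summary:
  λ = -5: algebraic multiplicity = 3, geometric multiplicity = 2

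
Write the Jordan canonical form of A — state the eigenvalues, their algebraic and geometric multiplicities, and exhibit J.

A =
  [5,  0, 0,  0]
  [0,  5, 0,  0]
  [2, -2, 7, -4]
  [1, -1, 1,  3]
J_2(5) ⊕ J_1(5) ⊕ J_1(5)

The characteristic polynomial is
  det(x·I − A) = x^4 - 20*x^3 + 150*x^2 - 500*x + 625 = (x - 5)^4

Eigenvalues and multiplicities (the geometric multiplicity of λ is n − rank(A − λI), which equals the number of Jordan blocks for λ):
  λ = 5: algebraic multiplicity = 4, geometric multiplicity = 3

Determining the block sizes for each eigenvalue:
  λ = 5: 3 blocks summing to 4 forces exactly one block of size 2 and the rest size 1 → block sizes [2, 1, 1]

Assembling the blocks gives a Jordan form
J =
  [5, 1, 0, 0]
  [0, 5, 0, 0]
  [0, 0, 5, 0]
  [0, 0, 0, 5]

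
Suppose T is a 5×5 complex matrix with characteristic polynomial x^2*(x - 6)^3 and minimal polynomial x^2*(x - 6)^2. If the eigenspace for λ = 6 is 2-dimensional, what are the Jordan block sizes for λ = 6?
Block sizes for λ = 6: [2, 1]

Step 1 — from the characteristic polynomial, algebraic multiplicity of λ = 6 is 3. From dim ker(T − (6)·I) = 2, there are exactly 2 Jordan blocks for λ = 6.
Step 2 — from the minimal polynomial, the factor (x − 6)^2 tells us the largest block for λ = 6 has size 2.
Step 3 — with total size 3, 2 blocks, and largest block 2, the block sizes (in nonincreasing order) are [2, 1].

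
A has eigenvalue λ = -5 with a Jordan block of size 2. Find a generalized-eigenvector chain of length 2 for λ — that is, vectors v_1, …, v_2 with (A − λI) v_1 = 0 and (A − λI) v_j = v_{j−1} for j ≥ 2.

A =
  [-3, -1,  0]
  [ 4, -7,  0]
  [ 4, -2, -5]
A Jordan chain for λ = -5 of length 2:
v_1 = (2, 4, 4)ᵀ
v_2 = (1, 0, 0)ᵀ

Let N = A − (-5)·I. We want v_2 with N^2 v_2 = 0 but N^1 v_2 ≠ 0; then v_{j-1} := N · v_j for j = 2, …, 2.

Pick v_2 = (1, 0, 0)ᵀ.
Then v_1 = N · v_2 = (2, 4, 4)ᵀ.

Sanity check: (A − (-5)·I) v_1 = (0, 0, 0)ᵀ = 0. ✓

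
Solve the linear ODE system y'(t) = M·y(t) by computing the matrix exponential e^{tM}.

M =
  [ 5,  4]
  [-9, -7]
e^{tM} =
  [6*t*exp(-t) + exp(-t), 4*t*exp(-t)]
  [-9*t*exp(-t), -6*t*exp(-t) + exp(-t)]

Strategy: write M = P · J · P⁻¹ where J is a Jordan canonical form, so e^{tM} = P · e^{tJ} · P⁻¹, and e^{tJ} can be computed block-by-block.

M has Jordan form
J =
  [-1,  1]
  [ 0, -1]
(up to reordering of blocks).

Per-block formulas:
  For a 2×2 Jordan block J_2(-1): exp(t · J_2(-1)) = e^(-1t)·(I + t·N), where N is the 2×2 nilpotent shift.

After assembling e^{tJ} and conjugating by P, we get:

e^{tM} =
  [6*t*exp(-t) + exp(-t), 4*t*exp(-t)]
  [-9*t*exp(-t), -6*t*exp(-t) + exp(-t)]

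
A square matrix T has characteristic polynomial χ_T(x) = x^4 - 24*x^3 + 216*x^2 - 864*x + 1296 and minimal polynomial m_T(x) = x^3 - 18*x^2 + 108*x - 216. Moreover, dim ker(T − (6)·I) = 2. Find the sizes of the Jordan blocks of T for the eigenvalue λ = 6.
Block sizes for λ = 6: [3, 1]

Step 1 — from the characteristic polynomial, algebraic multiplicity of λ = 6 is 4. From dim ker(T − (6)·I) = 2, there are exactly 2 Jordan blocks for λ = 6.
Step 2 — from the minimal polynomial, the factor (x − 6)^3 tells us the largest block for λ = 6 has size 3.
Step 3 — with total size 4, 2 blocks, and largest block 3, the block sizes (in nonincreasing order) are [3, 1].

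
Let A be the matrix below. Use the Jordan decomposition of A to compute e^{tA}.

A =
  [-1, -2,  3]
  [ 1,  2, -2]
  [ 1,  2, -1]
e^{tA} =
  [t^2 - t + 1, 2*t^2 - 2*t, -t^2 + 3*t]
  [-t^2/2 + t, -t^2 + 2*t + 1, t^2/2 - 2*t]
  [t, 2*t, 1 - t]

Strategy: write A = P · J · P⁻¹ where J is a Jordan canonical form, so e^{tA} = P · e^{tJ} · P⁻¹, and e^{tJ} can be computed block-by-block.

A has Jordan form
J =
  [0, 1, 0]
  [0, 0, 1]
  [0, 0, 0]
(up to reordering of blocks).

Per-block formulas:
  For a 3×3 Jordan block J_3(0): exp(t · J_3(0)) = e^(0t)·(I + t·N + (t^2/2)·N^2), where N is the 3×3 nilpotent shift.

After assembling e^{tJ} and conjugating by P, we get:

e^{tA} =
  [t^2 - t + 1, 2*t^2 - 2*t, -t^2 + 3*t]
  [-t^2/2 + t, -t^2 + 2*t + 1, t^2/2 - 2*t]
  [t, 2*t, 1 - t]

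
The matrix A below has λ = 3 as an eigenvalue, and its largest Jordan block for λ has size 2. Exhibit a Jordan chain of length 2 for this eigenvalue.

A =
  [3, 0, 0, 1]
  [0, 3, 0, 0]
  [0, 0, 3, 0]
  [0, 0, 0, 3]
A Jordan chain for λ = 3 of length 2:
v_1 = (1, 0, 0, 0)ᵀ
v_2 = (0, 0, 0, 1)ᵀ

Let N = A − (3)·I. We want v_2 with N^2 v_2 = 0 but N^1 v_2 ≠ 0; then v_{j-1} := N · v_j for j = 2, …, 2.

Pick v_2 = (0, 0, 0, 1)ᵀ.
Then v_1 = N · v_2 = (1, 0, 0, 0)ᵀ.

Sanity check: (A − (3)·I) v_1 = (0, 0, 0, 0)ᵀ = 0. ✓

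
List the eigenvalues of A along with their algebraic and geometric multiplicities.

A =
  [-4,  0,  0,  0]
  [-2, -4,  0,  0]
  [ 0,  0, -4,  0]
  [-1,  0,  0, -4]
λ = -4: alg = 4, geom = 3

Step 1 — factor the characteristic polynomial to read off the algebraic multiplicities:
  χ_A(x) = (x + 4)^4

Step 2 — compute geometric multiplicities via the rank-nullity identity g(λ) = n − rank(A − λI):
  rank(A − (-4)·I) = 1, so dim ker(A − (-4)·I) = n − 1 = 3

Summary:
  λ = -4: algebraic multiplicity = 4, geometric multiplicity = 3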